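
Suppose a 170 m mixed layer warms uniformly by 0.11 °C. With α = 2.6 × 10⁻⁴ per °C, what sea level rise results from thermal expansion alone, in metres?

Δh = αΔT·H = 2.6×10⁻⁴ × 0.11 × 170 = 0.004862 m

0.00486 m of thermosteric rise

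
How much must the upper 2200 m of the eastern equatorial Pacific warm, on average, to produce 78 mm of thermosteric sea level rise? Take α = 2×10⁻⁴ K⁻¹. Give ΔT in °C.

0.177 °C

ΔT = Δh/(αH) = 0.078 / (2×10⁻⁴ × 2200) ≈ 0.1773 °C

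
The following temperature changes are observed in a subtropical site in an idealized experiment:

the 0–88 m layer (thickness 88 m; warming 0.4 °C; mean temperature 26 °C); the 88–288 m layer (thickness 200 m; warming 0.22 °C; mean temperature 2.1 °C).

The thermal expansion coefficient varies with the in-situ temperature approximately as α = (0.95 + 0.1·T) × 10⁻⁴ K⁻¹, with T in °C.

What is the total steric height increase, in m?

Layer 1: α = (0.95 + 0.1×26)×10⁻⁴ = 3.55×10⁻⁴ K⁻¹
Layer 2: α = (0.95 + 0.1×2.1)×10⁻⁴ = 1.16×10⁻⁴ K⁻¹
0–88 m: 3.55×10⁻⁴ × 0.4 × 88 = 0.012496 m
88–288 m: 0.22 × 1.16×10⁻⁴ × 200 = 0.005104 m
Δh = 0.012496 + 0.005104 = 0.01760 m

Δh ≈ 0.0176 m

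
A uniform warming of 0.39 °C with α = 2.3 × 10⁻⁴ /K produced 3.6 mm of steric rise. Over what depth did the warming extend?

about 40 m

H = Δh/(αΔT) = 0.0036 / (2.3×10⁻⁴ × 0.39) ≈ 40.13 m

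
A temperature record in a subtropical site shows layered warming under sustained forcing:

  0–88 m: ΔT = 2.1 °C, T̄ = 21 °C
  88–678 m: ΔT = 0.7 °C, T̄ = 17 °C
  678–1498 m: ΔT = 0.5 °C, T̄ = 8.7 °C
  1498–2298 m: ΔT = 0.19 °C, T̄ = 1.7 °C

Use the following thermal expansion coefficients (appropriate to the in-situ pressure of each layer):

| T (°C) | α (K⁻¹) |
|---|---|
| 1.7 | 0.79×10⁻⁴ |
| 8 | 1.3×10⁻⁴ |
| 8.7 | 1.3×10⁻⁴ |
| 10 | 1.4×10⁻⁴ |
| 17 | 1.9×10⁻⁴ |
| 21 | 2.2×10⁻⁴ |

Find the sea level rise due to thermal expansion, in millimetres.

Layer 1 at 21 °C → α = 2.2×10⁻⁴ K⁻¹
Layer 2 at 17 °C → α = 1.9×10⁻⁴ K⁻¹
Layer 3 at 8.7 °C → α = 1.3×10⁻⁴ K⁻¹
Layer 4 at 1.7 °C → α = 0.79×10⁻⁴ K⁻¹
88 × 2.1 × 2.2×10⁻⁴ = 0.040656 m
Layer 2: 590 × 0.7 × 1.9×10⁻⁴ = 0.07847 m
Layer 3: 820 × 0.5 × 1.3×10⁻⁴ = 0.05330 m
1498–2298 m: 0.19 × 800 × 0.79×10⁻⁴ = 0.012008 m
Δh = 0.040656 + 0.07847 + 0.05330 + 0.012008 = 0.184434 m ≈ 180 mm

Δh = 180 mm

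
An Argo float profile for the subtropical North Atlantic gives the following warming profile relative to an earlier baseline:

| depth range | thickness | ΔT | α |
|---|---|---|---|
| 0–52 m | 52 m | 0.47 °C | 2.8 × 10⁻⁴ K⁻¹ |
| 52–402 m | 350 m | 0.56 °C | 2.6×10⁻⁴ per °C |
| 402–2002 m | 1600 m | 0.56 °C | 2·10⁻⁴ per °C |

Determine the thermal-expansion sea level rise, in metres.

Layer 1: 0.47 × 52 × 2.8×10⁻⁴ = 0.0068432 m
Layer 2: 350 × 2.6×10⁻⁴ × 0.56 = 0.05096 m
Layer 3: 0.56 × 1600 × 2×10⁻⁴ = 0.17920 m
Δh = 0.0068432 + 0.05096 + 0.17920 = 0.2370032 m ≈ 0.24 m

0.24 m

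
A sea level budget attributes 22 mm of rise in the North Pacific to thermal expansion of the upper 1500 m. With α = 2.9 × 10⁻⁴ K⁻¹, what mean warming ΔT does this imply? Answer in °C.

ΔT = Δh/(αH) = 0.022 / (2.9×10⁻⁴ × 1500) ≈ 0.05057 °C

ΔT ≈ 0.051 °C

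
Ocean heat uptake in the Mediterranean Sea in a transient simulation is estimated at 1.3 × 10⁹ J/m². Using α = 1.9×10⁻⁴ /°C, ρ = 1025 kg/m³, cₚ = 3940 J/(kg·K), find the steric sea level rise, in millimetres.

61 mm

Δh = αQ/(ρcₚ) = 1.9×10⁻⁴ × 1.3×10⁹ / (1025 × 3940) ≈ 0.061161 m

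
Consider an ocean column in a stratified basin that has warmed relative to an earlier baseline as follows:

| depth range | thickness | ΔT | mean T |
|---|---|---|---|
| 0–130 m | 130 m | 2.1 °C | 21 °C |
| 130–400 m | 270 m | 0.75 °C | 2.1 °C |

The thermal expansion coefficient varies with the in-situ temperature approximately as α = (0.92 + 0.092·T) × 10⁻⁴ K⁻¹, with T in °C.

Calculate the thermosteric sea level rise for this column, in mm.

Layer 1: α = (0.92 + 0.092×21)×10⁻⁴ = 2.852×10⁻⁴ K⁻¹
Layer 2: α = (0.92 + 0.092×2.1)×10⁻⁴ = 1.1132×10⁻⁴ K⁻¹
2.1 × 2.852×10⁻⁴ × 130 = 0.0778596 m
130–400 m: 1.1132×10⁻⁴ × 0.75 × 270 = 0.0225423 m
Δh = 0.0778596 + 0.0225423 = 0.1004019 m ≈ 100 mm

100 mm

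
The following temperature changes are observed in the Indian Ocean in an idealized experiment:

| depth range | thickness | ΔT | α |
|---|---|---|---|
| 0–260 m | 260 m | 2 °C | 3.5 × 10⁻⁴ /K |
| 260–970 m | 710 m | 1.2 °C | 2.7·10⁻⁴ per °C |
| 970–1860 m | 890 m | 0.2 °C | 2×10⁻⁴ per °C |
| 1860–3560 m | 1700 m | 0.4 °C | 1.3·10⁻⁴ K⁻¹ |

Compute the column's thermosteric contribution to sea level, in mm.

about 536 mm

0–260 m: 3.5×10⁻⁴ × 260 × 2 = 0.18200 m
260–970 m: 710 × 1.2 × 2.7×10⁻⁴ = 0.23004 m
0.2 × 2×10⁻⁴ × 890 = 0.03560 m
1.3×10⁻⁴ × 1700 × 0.4 = 0.08840 m
Δh = 0.18200 + 0.23004 + 0.03560 + 0.08840 = 0.53604 m ≈ 536 mm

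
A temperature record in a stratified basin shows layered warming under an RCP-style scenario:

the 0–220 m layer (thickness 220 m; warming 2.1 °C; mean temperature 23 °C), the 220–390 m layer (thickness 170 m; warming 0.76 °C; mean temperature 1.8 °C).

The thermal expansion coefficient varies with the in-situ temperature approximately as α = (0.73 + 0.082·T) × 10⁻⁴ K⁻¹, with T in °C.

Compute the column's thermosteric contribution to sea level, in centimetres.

13.2 cm of thermosteric rise

Layer 1: α = (0.73 + 0.082×23)×10⁻⁴ = 2.616×10⁻⁴ K⁻¹
Layer 2: α = (0.73 + 0.082×1.8)×10⁻⁴ = 0.8776×10⁻⁴ K⁻¹
220 × 2.616×10⁻⁴ × 2.1 = 0.1208592 m
220–390 m: 0.76 × 0.8776×10⁻⁴ × 170 = 0.011338592 m
Δh = 0.1208592 + 0.011338592 = 0.132197792 m ≈ 13.2 cm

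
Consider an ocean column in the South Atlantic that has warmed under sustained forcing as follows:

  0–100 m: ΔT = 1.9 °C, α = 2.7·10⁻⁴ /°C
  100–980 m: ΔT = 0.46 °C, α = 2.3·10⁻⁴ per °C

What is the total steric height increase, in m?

0–100 m: 1.9 × 2.7×10⁻⁴ × 100 = 0.05130 m
100–980 m: 2.3×10⁻⁴ × 0.46 × 880 = 0.093104 m
Δh = 0.05130 + 0.093104 = 0.144404 m

about 0.144 m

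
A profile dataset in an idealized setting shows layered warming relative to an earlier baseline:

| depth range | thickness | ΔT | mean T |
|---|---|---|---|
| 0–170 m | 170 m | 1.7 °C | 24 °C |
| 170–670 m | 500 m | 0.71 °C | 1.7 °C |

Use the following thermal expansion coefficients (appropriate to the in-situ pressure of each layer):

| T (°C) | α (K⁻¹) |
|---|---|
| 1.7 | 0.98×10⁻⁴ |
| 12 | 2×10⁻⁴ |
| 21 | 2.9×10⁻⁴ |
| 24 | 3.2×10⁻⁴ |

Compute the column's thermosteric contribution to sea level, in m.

Layer 1 at 24 °C → α = 3.2×10⁻⁴ K⁻¹
Layer 2 at 1.7 °C → α = 0.98×10⁻⁴ K⁻¹
Layer 1: 3.2×10⁻⁴ × 1.7 × 170 = 0.09248 m
Layer 2: 0.71 × 500 × 0.98×10⁻⁴ = 0.03479 m
Δh = 0.09248 + 0.03479 = 0.12727 m

about 0.127 m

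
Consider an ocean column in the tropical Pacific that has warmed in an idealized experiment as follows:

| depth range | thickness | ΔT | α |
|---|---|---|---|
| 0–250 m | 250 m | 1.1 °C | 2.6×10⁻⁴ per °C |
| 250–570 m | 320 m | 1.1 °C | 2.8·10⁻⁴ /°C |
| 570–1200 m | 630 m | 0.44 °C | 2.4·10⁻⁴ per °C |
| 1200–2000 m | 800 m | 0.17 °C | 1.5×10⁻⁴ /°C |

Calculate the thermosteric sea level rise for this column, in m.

0.257 m

250 × 2.6×10⁻⁴ × 1.1 = 0.07150 m
320 × 2.8×10⁻⁴ × 1.1 = 0.09856 m
Layer 3: 630 × 0.44 × 2.4×10⁻⁴ = 0.066528 m
1200–2000 m: 800 × 1.5×10⁻⁴ × 0.17 = 0.02040 m
Δh = 0.07150 + 0.09856 + 0.066528 + 0.02040 = 0.256988 m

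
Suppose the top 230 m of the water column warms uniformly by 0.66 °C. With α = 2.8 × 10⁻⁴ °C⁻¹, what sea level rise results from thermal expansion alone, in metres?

0.0425 m of thermosteric rise

Δh = αΔT·H = 2.8×10⁻⁴ × 0.66 × 230 = 0.042504 m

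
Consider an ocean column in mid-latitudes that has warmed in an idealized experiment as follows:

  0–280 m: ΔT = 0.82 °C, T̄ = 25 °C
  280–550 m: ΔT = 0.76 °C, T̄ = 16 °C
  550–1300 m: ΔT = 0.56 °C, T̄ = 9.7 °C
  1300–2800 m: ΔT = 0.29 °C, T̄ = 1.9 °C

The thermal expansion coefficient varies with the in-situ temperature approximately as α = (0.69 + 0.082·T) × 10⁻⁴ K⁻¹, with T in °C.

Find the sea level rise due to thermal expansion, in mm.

Layer 1: α = (0.69 + 0.082×25)×10⁻⁴ = 2.74×10⁻⁴ K⁻¹
Layer 2: α = (0.69 + 0.082×16)×10⁻⁴ = 2.002×10⁻⁴ K⁻¹
Layer 3: α = (0.69 + 0.082×9.7)×10⁻⁴ = 1.4854×10⁻⁴ K⁻¹
Layer 4: α = (0.69 + 0.082×1.9)×10⁻⁴ = 0.8458×10⁻⁴ K⁻¹
Layer 1: 0.82 × 280 × 2.74×10⁻⁴ = 0.0629104 m
Layer 2: 0.76 × 270 × 2.002×10⁻⁴ = 0.04108104 m
Layer 3: 1.4854×10⁻⁴ × 750 × 0.56 = 0.0623868 m
Layer 4: 0.8458×10⁻⁴ × 0.29 × 1500 = 0.0367923 m
Δh = 0.0629104 + 0.04108104 + 0.0623868 + 0.0367923 = 0.20317054 m

200 mm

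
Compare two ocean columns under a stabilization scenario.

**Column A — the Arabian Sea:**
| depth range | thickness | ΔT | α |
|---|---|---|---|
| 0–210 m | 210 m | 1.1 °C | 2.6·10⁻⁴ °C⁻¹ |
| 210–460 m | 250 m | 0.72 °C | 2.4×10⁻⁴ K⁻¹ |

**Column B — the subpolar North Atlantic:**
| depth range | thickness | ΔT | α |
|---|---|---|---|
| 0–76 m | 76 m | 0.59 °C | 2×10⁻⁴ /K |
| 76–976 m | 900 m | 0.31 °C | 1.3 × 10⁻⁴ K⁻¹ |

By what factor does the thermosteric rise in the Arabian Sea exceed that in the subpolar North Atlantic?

≈ 2.28×

A 2.6×10⁻⁴ × 1.1 × 210 = 0.06006 m
A 210–460 m: 0.72 × 2.4×10⁻⁴ × 250 = 0.04320 m
A total: 0.10326 m
B Layer 1: 2×10⁻⁴ × 76 × 0.59 = 0.008968 m
B 76–976 m: 0.31 × 900 × 1.3×10⁻⁴ = 0.03627 m
B total: 0.045238 m
Ratio: 0.10326 / 0.045238 ≈ 2.283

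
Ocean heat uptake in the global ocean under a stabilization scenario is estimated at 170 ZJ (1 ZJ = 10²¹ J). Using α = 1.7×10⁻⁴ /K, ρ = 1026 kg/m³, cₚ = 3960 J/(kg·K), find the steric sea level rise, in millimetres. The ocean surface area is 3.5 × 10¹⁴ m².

20.3 mm

Per unit area: Q = 170×10²¹ / (3.5×10¹⁴) ≈ 4.857×10⁸ J/m²
Δh = αQ/(ρcₚ) = 1.7×10⁻⁴ × 4.857×10⁸ / (1026 × 3960) ≈ 0.020322 m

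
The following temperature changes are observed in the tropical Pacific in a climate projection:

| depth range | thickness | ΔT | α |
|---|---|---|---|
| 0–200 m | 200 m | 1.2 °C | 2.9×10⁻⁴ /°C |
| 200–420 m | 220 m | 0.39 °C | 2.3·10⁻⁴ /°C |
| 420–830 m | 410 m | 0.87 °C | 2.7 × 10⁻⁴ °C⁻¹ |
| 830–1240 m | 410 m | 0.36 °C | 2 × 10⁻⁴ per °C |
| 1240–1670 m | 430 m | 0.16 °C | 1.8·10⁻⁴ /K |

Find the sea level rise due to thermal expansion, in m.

2.9×10⁻⁴ × 200 × 1.2 = 0.06960 m
0.39 × 220 × 2.3×10⁻⁴ = 0.019734 m
420–830 m: 410 × 0.87 × 2.7×10⁻⁴ = 0.096309 m
Layer 4: 2×10⁻⁴ × 410 × 0.36 = 0.02952 m
1240–1670 m: 0.16 × 430 × 1.8×10⁻⁴ = 0.012384 m
Δh = 0.06960 + 0.019734 + 0.096309 + 0.02952 + 0.012384 = 0.227547 m

Δh = 0.228 m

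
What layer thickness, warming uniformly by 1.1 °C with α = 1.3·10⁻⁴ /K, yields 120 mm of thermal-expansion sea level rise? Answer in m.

H = Δh/(αΔT) = 0.12 / (1.3×10⁻⁴ × 1.1) ≈ 839.2 m

H ≈ 840 m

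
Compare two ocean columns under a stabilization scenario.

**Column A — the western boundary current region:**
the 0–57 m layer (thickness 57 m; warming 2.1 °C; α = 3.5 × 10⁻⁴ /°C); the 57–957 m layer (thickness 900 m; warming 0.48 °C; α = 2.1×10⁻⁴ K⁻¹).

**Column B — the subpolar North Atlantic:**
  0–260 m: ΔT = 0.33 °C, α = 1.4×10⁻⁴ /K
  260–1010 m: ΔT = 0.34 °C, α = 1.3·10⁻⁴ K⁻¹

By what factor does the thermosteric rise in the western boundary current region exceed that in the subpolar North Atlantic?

a factor of 2.9

A 0–57 m: 3.5×10⁻⁴ × 2.1 × 57 = 0.041895 m
A Layer 2: 0.48 × 2.1×10⁻⁴ × 900 = 0.09072 m
A total: 0.132615 m
B 0–260 m: 260 × 0.33 × 1.4×10⁻⁴ = 0.012012 m
B 0.34 × 1.3×10⁻⁴ × 750 = 0.03315 m
B total: 0.045162 m
Ratio: 0.132615 / 0.045162 ≈ 2.936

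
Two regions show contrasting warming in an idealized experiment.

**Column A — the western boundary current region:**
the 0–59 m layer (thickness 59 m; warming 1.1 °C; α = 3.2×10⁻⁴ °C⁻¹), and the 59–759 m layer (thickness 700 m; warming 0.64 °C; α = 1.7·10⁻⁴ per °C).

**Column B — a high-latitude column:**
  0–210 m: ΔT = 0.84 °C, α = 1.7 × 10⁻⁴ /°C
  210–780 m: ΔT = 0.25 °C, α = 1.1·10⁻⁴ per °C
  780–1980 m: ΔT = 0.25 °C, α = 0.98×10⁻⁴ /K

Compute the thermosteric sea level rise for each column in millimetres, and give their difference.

Δh_A ≈ 97 mm, Δh_B ≈ 75 mm; difference ≈ 22 mm

A 0–59 m: 59 × 1.1 × 3.2×10⁻⁴ = 0.020768 m
A 59–759 m: 0.64 × 700 × 1.7×10⁻⁴ = 0.07616 m
A total: 0.096928 m
B 0–210 m: 210 × 0.84 × 1.7×10⁻⁴ = 0.029988 m
B 210–780 m: 0.25 × 1.1×10⁻⁴ × 570 = 0.015675 m
B 1200 × 0.98×10⁻⁴ × 0.25 = 0.02940 m
B total: 0.075063 m
Difference: 0.096928 − 0.075063 = 0.021865 m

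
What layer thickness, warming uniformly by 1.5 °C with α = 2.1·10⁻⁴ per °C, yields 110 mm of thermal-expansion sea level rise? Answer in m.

H = Δh/(αΔT) = 0.11 / (2.1×10⁻⁴ × 1.5) ≈ 349.2 m

349 m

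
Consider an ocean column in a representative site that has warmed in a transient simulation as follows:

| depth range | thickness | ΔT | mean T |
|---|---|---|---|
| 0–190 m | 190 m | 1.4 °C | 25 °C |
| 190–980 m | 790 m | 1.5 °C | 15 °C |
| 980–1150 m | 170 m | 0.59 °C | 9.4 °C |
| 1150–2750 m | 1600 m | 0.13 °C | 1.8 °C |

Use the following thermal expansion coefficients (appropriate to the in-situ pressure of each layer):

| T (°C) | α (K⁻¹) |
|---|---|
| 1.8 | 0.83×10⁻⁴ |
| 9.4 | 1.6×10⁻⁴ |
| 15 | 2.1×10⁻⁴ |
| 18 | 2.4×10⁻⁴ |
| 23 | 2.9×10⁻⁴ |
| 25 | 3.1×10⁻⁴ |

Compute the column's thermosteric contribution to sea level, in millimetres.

Layer 1 at 25 °C → α = 3.1×10⁻⁴ K⁻¹
Layer 2 at 15 °C → α = 2.1×10⁻⁴ K⁻¹
Layer 3 at 9.4 °C → α = 1.6×10⁻⁴ K⁻¹
Layer 4 at 1.8 °C → α = 0.83×10⁻⁴ K⁻¹
Layer 1: 190 × 1.4 × 3.1×10⁻⁴ = 0.08246 m
790 × 2.1×10⁻⁴ × 1.5 = 0.24885 m
170 × 0.59 × 1.6×10⁻⁴ = 0.016048 m
Layer 4: 0.83×10⁻⁴ × 0.13 × 1600 = 0.017264 m
Δh = 0.08246 + 0.24885 + 0.016048 + 0.017264 = 0.364622 m

Δh ≈ 365 mm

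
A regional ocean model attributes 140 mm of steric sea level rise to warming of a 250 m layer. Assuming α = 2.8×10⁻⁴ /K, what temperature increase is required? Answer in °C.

ΔT = Δh/(αH) = 0.14 / (2.8×10⁻⁴ × 250) = 2.000 °C

ΔT ≈ 2.00 °C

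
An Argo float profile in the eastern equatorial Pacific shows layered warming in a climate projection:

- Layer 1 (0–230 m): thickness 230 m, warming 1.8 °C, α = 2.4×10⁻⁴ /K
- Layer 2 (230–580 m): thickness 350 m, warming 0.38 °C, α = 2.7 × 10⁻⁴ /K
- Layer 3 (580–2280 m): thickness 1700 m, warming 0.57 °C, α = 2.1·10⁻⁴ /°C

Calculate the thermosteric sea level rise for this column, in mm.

about 339 mm

Layer 1: 230 × 2.4×10⁻⁴ × 1.8 = 0.09936 m
230–580 m: 0.38 × 350 × 2.7×10⁻⁴ = 0.03591 m
2.1×10⁻⁴ × 1700 × 0.57 = 0.20349 m
Δh = 0.09936 + 0.03591 + 0.20349 = 0.33876 m ≈ 339 mm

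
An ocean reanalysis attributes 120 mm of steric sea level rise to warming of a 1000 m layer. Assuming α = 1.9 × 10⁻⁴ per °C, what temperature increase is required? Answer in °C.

about 0.632 °C

ΔT = Δh/(αH) = 0.12 / (1.9×10⁻⁴ × 1000) ≈ 0.6316 °C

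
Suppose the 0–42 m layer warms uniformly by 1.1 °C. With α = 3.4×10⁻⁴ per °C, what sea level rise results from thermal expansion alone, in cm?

1.6 cm

Δh = αΔT·H = 3.4×10⁻⁴ × 1.1 × 42 = 0.015708 m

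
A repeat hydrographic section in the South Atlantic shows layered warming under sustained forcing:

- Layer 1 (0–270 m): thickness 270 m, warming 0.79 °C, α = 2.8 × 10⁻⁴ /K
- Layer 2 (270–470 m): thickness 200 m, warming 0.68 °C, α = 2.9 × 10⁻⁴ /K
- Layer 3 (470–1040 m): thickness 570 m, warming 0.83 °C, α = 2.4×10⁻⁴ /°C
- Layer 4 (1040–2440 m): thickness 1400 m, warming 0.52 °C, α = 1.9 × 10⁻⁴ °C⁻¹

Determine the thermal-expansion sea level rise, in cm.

about 35.1 cm

Layer 1: 0.79 × 270 × 2.8×10⁻⁴ = 0.059724 m
200 × 2.9×10⁻⁴ × 0.68 = 0.03944 m
2.4×10⁻⁴ × 0.83 × 570 = 0.113544 m
0.52 × 1.9×10⁻⁴ × 1400 = 0.13832 m
Δh = 0.059724 + 0.03944 + 0.113544 + 0.13832 = 0.351028 m ≈ 35.1 cm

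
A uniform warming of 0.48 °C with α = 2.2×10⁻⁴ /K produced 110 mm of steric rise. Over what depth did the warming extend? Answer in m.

H = Δh/(αΔT) = 0.11 / (2.2×10⁻⁴ × 0.48) ≈ 1042 m

H ≈ 1000 m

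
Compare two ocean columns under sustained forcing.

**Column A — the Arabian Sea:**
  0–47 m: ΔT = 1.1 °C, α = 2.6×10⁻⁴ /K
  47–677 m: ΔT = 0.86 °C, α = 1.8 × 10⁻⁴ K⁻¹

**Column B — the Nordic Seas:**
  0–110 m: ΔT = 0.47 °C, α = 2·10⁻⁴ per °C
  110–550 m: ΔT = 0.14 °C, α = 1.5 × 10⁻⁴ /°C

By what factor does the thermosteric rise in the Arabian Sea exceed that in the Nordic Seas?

A 0–47 m: 1.1 × 47 × 2.6×10⁻⁴ = 0.013442 m
A Layer 2: 0.86 × 1.8×10⁻⁴ × 630 = 0.097524 m
A total: 0.110966 m
B 0.47 × 110 × 2×10⁻⁴ = 0.01034 m
B 0.14 × 440 × 1.5×10⁻⁴ = 0.00924 m
B total: 0.01958 m
Ratio: 0.110966 / 0.01958 ≈ 5.667

≈ 5.67×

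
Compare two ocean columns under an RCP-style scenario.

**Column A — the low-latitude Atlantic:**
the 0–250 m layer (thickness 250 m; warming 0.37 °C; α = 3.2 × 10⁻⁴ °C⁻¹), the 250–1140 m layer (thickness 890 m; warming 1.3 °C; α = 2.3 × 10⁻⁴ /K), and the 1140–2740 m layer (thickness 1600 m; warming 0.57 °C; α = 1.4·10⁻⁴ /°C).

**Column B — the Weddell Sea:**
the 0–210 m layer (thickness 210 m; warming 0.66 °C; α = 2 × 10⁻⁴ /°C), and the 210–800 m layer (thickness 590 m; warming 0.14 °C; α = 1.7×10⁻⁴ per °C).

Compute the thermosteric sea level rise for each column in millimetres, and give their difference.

A 0–250 m: 0.37 × 3.2×10⁻⁴ × 250 = 0.02960 m
A Layer 2: 1.3 × 890 × 2.3×10⁻⁴ = 0.26611 m
A 0.57 × 1.4×10⁻⁴ × 1600 = 0.12768 m
A total: 0.42339 m
B 210 × 0.66 × 2×10⁻⁴ = 0.02772 m
B Layer 2: 0.14 × 1.7×10⁻⁴ × 590 = 0.014042 m
B total: 0.041762 m
Difference: 0.42339 − 0.041762 = 0.381628 m

Δh_A ≈ 420 mm, Δh_B ≈ 42 mm; difference ≈ 380 mm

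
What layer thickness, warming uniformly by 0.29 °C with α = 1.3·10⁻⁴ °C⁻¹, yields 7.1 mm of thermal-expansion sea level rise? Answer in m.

188 m

H = Δh/(αΔT) = 0.0071 / (1.3×10⁻⁴ × 0.29) ≈ 188.3 m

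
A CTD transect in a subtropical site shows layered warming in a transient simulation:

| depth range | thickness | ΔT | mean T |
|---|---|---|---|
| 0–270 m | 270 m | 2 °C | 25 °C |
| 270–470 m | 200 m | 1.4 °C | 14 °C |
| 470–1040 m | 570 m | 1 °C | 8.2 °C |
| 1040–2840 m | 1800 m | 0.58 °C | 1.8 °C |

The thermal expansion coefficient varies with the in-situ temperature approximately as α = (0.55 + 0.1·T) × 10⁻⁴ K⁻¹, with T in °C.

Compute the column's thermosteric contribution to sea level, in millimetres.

Layer 1: α = (0.55 + 0.1×25)×10⁻⁴ = 3.05×10⁻⁴ K⁻¹
Layer 2: α = (0.55 + 0.1×14)×10⁻⁴ = 1.95×10⁻⁴ K⁻¹
Layer 3: α = (0.55 + 0.1×8.2)×10⁻⁴ = 1.37×10⁻⁴ K⁻¹
Layer 4: α = (0.55 + 0.1×1.8)×10⁻⁴ = 0.73×10⁻⁴ K⁻¹
270 × 3.05×10⁻⁴ × 2 = 0.16470 m
Layer 2: 200 × 1.4 × 1.95×10⁻⁴ = 0.05460 m
1 × 570 × 1.37×10⁻⁴ = 0.07809 m
1040–2840 m: 0.58 × 0.73×10⁻⁴ × 1800 = 0.076212 m
Δh = 0.16470 + 0.05460 + 0.07809 + 0.076212 = 0.373602 m ≈ 370 mm

370 mm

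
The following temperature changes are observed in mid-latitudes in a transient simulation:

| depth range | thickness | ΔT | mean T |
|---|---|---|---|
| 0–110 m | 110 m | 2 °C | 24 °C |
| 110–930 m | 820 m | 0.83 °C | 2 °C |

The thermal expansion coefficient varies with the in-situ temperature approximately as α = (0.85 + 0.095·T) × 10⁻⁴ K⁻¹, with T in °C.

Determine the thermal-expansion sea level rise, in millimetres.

Layer 1: α = (0.85 + 0.095×24)×10⁻⁴ = 3.13×10⁻⁴ K⁻¹
Layer 2: α = (0.85 + 0.095×2)×10⁻⁴ = 1.04×10⁻⁴ K⁻¹
0–110 m: 2 × 110 × 3.13×10⁻⁴ = 0.06886 m
110–930 m: 820 × 1.04×10⁻⁴ × 0.83 = 0.0707824 m
Δh = 0.06886 + 0.0707824 = 0.1396424 m ≈ 140 mm

Δh = 140 mm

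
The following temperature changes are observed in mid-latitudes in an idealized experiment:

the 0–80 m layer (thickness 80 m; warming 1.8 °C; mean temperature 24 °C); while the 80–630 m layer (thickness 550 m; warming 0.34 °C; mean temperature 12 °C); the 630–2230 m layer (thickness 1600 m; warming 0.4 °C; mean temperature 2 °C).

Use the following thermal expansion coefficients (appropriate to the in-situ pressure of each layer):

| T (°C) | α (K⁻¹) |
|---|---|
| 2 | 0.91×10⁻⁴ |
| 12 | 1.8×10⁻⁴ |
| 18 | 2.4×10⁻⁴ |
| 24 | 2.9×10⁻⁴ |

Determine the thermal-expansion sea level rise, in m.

about 0.134 m

Layer 1 at 24 °C → α = 2.9×10⁻⁴ K⁻¹
Layer 2 at 12 °C → α = 1.8×10⁻⁴ K⁻¹
Layer 3 at 2 °C → α = 0.91×10⁻⁴ K⁻¹
Layer 1: 1.8 × 2.9×10⁻⁴ × 80 = 0.04176 m
0.34 × 1.8×10⁻⁴ × 550 = 0.03366 m
630–2230 m: 0.4 × 1600 × 0.91×10⁻⁴ = 0.05824 m
Δh = 0.04176 + 0.03366 + 0.05824 = 0.13366 m ≈ 0.134 m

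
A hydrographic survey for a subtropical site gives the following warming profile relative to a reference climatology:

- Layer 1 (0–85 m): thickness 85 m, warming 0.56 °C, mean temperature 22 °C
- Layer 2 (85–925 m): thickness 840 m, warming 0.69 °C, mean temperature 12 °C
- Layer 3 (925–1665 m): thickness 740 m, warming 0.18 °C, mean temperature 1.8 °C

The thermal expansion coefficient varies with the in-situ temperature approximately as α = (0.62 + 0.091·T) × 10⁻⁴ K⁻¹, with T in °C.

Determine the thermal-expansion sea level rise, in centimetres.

about 12.2 cm

Layer 1: α = (0.62 + 0.091×22)×10⁻⁴ = 2.622×10⁻⁴ K⁻¹
Layer 2: α = (0.62 + 0.091×12)×10⁻⁴ = 1.712×10⁻⁴ K⁻¹
Layer 3: α = (0.62 + 0.091×1.8)×10⁻⁴ = 0.7838×10⁻⁴ K⁻¹
Layer 1: 85 × 2.622×10⁻⁴ × 0.56 = 0.01248072 m
1.712×10⁻⁴ × 840 × 0.69 = 0.09922752 m
Layer 3: 0.18 × 0.7838×10⁻⁴ × 740 = 0.010440216 m
Δh = 0.01248072 + 0.09922752 + 0.010440216 = 0.122148456 m ≈ 12.2 cm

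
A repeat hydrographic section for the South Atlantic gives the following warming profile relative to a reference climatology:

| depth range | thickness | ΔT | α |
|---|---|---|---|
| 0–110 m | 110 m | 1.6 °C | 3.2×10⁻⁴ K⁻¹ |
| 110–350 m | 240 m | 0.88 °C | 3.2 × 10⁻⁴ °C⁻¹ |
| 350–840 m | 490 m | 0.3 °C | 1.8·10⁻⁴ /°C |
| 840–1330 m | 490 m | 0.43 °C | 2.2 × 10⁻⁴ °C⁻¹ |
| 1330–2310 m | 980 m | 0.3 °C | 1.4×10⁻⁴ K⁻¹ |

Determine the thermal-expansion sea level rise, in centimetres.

Layer 1: 110 × 1.6 × 3.2×10⁻⁴ = 0.05632 m
110–350 m: 240 × 3.2×10⁻⁴ × 0.88 = 0.067584 m
Layer 3: 1.8×10⁻⁴ × 490 × 0.3 = 0.02646 m
490 × 0.43 × 2.2×10⁻⁴ = 0.046354 m
Layer 5: 980 × 1.4×10⁻⁴ × 0.3 = 0.04116 m
Δh = 0.05632 + 0.067584 + 0.02646 + 0.046354 + 0.04116 = 0.237878 m

23.8 cm of thermosteric rise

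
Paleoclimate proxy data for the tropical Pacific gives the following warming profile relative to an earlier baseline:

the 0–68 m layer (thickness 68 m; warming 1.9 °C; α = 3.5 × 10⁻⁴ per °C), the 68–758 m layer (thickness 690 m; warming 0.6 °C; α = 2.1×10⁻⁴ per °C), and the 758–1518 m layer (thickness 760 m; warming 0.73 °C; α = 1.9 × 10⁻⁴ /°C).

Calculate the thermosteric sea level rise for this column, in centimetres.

0–68 m: 1.9 × 68 × 3.5×10⁻⁴ = 0.04522 m
2.1×10⁻⁴ × 0.6 × 690 = 0.08694 m
Layer 3: 760 × 0.73 × 1.9×10⁻⁴ = 0.105412 m
Δh = 0.04522 + 0.08694 + 0.105412 = 0.237572 m

Δh ≈ 23.8 cm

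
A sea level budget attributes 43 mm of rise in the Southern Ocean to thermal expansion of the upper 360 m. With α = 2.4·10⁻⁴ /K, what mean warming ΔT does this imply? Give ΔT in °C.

ΔT = Δh/(αH) = 0.043 / (2.4×10⁻⁴ × 360) ≈ 0.4977 °C

about 0.50 °C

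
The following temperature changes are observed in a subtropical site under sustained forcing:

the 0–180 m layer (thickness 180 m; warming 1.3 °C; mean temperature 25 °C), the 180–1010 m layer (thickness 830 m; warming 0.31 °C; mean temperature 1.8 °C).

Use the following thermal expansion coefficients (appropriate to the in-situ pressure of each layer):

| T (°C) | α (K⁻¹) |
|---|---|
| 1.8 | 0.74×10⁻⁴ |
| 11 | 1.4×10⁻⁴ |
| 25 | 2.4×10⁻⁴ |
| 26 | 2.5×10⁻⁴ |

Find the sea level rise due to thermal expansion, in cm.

Layer 1 at 25 °C → α = 2.4×10⁻⁴ K⁻¹
Layer 2 at 1.8 °C → α = 0.74×10⁻⁴ K⁻¹
Layer 1: 180 × 1.3 × 2.4×10⁻⁴ = 0.05616 m
180–1010 m: 0.74×10⁻⁴ × 0.31 × 830 = 0.0190402 m
Δh = 0.05616 + 0.0190402 = 0.0752002 m

Δh = 7.5 cm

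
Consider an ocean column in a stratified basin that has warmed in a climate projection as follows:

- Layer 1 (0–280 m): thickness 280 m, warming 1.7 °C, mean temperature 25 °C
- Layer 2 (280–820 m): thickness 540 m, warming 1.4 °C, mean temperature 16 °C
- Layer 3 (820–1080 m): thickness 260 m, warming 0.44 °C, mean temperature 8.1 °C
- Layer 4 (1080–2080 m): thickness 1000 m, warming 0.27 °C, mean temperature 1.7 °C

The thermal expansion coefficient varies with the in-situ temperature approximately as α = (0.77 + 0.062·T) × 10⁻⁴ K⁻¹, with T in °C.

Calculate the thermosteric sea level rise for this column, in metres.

Layer 1: α = (0.77 + 0.062×25)×10⁻⁴ = 2.32×10⁻⁴ K⁻¹
Layer 2: α = (0.77 + 0.062×16)×10⁻⁴ = 1.762×10⁻⁴ K⁻¹
Layer 3: α = (0.77 + 0.062×8.1)×10⁻⁴ = 1.2722×10⁻⁴ K⁻¹
Layer 4: α = (0.77 + 0.062×1.7)×10⁻⁴ = 0.8754×10⁻⁴ K⁻¹
0–280 m: 2.32×10⁻⁴ × 280 × 1.7 = 0.110432 m
Layer 2: 540 × 1.4 × 1.762×10⁻⁴ = 0.1332072 m
0.44 × 260 × 1.2722×10⁻⁴ = 0.014553968 m
Layer 4: 0.8754×10⁻⁴ × 0.27 × 1000 = 0.0236358 m
Δh = 0.110432 + 0.1332072 + 0.014553968 + 0.0236358 = 0.281828968 m ≈ 0.282 m

0.282 m of thermosteric rise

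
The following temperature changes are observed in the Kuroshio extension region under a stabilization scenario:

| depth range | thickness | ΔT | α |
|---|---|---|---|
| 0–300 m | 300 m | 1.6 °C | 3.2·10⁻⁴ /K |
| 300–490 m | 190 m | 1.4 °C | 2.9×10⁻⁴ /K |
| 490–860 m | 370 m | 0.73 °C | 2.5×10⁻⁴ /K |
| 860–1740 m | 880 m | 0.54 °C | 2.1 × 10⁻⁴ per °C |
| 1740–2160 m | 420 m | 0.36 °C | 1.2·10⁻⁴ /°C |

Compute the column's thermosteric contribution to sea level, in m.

0–300 m: 1.6 × 300 × 3.2×10⁻⁴ = 0.15360 m
Layer 2: 190 × 2.9×10⁻⁴ × 1.4 = 0.07714 m
490–860 m: 0.73 × 370 × 2.5×10⁻⁴ = 0.067525 m
Layer 4: 0.54 × 2.1×10⁻⁴ × 880 = 0.099792 m
1740–2160 m: 420 × 0.36 × 1.2×10⁻⁴ = 0.018144 m
Δh = 0.15360 + 0.07714 + 0.067525 + 0.099792 + 0.018144 = 0.416201 m ≈ 0.42 m

0.42 m of thermosteric rise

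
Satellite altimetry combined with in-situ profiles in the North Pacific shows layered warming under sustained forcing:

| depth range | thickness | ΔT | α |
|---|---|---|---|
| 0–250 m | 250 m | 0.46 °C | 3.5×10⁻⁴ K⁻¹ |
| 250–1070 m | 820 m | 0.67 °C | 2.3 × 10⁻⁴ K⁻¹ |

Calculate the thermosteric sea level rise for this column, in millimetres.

250 × 3.5×10⁻⁴ × 0.46 = 0.04025 m
250–1070 m: 0.67 × 820 × 2.3×10⁻⁴ = 0.126362 m
Δh = 0.04025 + 0.126362 = 0.166612 m ≈ 167 mm

Δh ≈ 167 mm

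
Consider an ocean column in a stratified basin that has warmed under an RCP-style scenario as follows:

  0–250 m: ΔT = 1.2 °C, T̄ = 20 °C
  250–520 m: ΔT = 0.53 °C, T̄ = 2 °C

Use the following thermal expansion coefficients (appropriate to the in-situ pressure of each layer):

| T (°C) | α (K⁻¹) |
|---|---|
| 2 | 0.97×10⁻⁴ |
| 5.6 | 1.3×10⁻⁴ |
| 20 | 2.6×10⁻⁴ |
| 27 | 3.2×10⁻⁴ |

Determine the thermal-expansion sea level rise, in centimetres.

Layer 1 at 20 °C → α = 2.6×10⁻⁴ K⁻¹
Layer 2 at 2 °C → α = 0.97×10⁻⁴ K⁻¹
2.6×10⁻⁴ × 1.2 × 250 = 0.07800 m
0.97×10⁻⁴ × 270 × 0.53 = 0.0138807 m
Δh = 0.07800 + 0.0138807 = 0.0918807 m

Δh = 9.2 cm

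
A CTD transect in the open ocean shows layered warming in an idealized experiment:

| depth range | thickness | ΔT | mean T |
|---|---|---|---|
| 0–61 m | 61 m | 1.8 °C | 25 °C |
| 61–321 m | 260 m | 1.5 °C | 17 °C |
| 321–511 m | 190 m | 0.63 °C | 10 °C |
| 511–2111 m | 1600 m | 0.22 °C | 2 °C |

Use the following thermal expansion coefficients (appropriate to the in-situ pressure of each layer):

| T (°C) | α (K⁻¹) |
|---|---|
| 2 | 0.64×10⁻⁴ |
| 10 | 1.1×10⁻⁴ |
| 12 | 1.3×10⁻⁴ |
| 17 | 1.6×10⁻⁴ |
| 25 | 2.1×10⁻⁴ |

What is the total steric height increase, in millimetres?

Layer 1 at 25 °C → α = 2.1×10⁻⁴ K⁻¹
Layer 2 at 17 °C → α = 1.6×10⁻⁴ K⁻¹
Layer 3 at 10 °C → α = 1.1×10⁻⁴ K⁻¹
Layer 4 at 2 °C → α = 0.64×10⁻⁴ K⁻¹
0–61 m: 1.8 × 61 × 2.1×10⁻⁴ = 0.023058 m
Layer 2: 260 × 1.6×10⁻⁴ × 1.5 = 0.06240 m
321–511 m: 1.1×10⁻⁴ × 190 × 0.63 = 0.013167 m
511–2111 m: 1600 × 0.64×10⁻⁴ × 0.22 = 0.022528 m
Δh = 0.023058 + 0.06240 + 0.013167 + 0.022528 = 0.121153 m

121 mm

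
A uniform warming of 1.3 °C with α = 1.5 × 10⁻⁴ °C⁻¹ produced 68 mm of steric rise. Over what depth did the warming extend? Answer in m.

H = Δh/(αΔT) = 0.068 / (1.5×10⁻⁴ × 1.3) ≈ 348.7 m

350 m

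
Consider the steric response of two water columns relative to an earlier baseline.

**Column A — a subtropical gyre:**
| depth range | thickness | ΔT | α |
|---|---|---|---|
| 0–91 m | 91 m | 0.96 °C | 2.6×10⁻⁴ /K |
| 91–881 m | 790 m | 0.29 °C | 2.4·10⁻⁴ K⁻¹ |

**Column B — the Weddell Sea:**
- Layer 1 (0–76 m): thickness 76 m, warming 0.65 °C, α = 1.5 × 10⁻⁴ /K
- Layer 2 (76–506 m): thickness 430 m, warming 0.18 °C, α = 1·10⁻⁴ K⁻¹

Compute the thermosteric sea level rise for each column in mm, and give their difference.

A: 77.7 mm; B: 15.2 mm; difference 62.5 mm

A 2.6×10⁻⁴ × 0.96 × 91 = 0.0227136 m
A Layer 2: 2.4×10⁻⁴ × 0.29 × 790 = 0.054984 m
A total: 0.0776976 m
B Layer 1: 1.5×10⁻⁴ × 0.65 × 76 = 0.00741 m
B 76–506 m: 430 × 0.18 × 1×10⁻⁴ = 0.00774 m
B total: 0.01515 m
Difference: 0.0776976 − 0.01515 = 0.0625476 m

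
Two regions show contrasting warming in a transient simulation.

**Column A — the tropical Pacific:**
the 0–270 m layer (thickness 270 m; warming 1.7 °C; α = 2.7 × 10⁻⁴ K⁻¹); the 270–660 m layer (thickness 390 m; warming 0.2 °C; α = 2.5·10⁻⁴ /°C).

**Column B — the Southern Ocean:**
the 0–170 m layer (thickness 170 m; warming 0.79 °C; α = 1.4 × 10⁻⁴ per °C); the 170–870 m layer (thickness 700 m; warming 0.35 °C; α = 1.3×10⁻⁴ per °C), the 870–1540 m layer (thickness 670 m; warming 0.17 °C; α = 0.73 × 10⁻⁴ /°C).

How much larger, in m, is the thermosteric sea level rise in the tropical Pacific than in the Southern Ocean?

Δh_A − Δh_B ≈ 0.084 m

A 0–270 m: 1.7 × 2.7×10⁻⁴ × 270 = 0.12393 m
A 270–660 m: 390 × 2.5×10⁻⁴ × 0.2 = 0.01950 m
A total: 0.14343 m
B Layer 1: 1.4×10⁻⁴ × 170 × 0.79 = 0.018802 m
B Layer 2: 700 × 1.3×10⁻⁴ × 0.35 = 0.03185 m
B 670 × 0.17 × 0.73×10⁻⁴ = 0.0083147 m
B total: 0.0589667 m
Difference: 0.14343 − 0.0589667 = 0.0844633 m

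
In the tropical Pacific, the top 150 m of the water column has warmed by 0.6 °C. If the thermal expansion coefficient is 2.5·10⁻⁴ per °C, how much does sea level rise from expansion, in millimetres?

22.5 mm of thermosteric rise

Δh = αΔT·H = 2.5×10⁻⁴ × 0.6 × 150 = 0.02250 m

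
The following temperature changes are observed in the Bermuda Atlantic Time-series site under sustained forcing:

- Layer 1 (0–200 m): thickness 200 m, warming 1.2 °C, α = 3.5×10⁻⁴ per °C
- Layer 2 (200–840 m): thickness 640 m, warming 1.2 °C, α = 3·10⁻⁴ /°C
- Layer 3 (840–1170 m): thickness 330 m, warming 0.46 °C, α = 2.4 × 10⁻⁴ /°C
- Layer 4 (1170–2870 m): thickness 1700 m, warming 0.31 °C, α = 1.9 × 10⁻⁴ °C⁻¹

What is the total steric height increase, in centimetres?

200 × 1.2 × 3.5×10⁻⁴ = 0.08400 m
200–840 m: 3×10⁻⁴ × 1.2 × 640 = 0.23040 m
330 × 0.46 × 2.4×10⁻⁴ = 0.036432 m
1.9×10⁻⁴ × 0.31 × 1700 = 0.10013 m
Δh = 0.08400 + 0.23040 + 0.036432 + 0.10013 = 0.450962 m

about 45 cm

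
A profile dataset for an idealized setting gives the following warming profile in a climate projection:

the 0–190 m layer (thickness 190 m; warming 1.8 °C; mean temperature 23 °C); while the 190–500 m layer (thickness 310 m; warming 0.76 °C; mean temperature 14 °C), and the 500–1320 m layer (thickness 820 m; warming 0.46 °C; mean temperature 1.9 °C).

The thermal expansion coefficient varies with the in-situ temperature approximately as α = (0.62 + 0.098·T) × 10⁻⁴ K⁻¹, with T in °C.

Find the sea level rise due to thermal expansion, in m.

0.176 m of thermosteric rise

Layer 1: α = (0.62 + 0.098×23)×10⁻⁴ = 2.874×10⁻⁴ K⁻¹
Layer 2: α = (0.62 + 0.098×14)×10⁻⁴ = 1.992×10⁻⁴ K⁻¹
Layer 3: α = (0.62 + 0.098×1.9)×10⁻⁴ = 0.8062×10⁻⁴ K⁻¹
Layer 1: 190 × 1.8 × 2.874×10⁻⁴ = 0.0982908 m
190–500 m: 0.76 × 310 × 1.992×10⁻⁴ = 0.04693152 m
Layer 3: 820 × 0.46 × 0.8062×10⁻⁴ = 0.030409864 m
Δh = 0.0982908 + 0.04693152 + 0.030409864 = 0.175632184 m ≈ 0.176 m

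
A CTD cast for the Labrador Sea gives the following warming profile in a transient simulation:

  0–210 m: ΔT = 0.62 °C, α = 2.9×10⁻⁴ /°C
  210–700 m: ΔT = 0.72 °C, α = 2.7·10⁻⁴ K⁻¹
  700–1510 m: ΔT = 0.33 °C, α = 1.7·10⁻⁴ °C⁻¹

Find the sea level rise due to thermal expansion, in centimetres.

17.8 cm of thermosteric rise

0–210 m: 0.62 × 2.9×10⁻⁴ × 210 = 0.037758 m
210–700 m: 490 × 0.72 × 2.7×10⁻⁴ = 0.095256 m
700–1510 m: 1.7×10⁻⁴ × 810 × 0.33 = 0.045441 m
Δh = 0.037758 + 0.095256 + 0.045441 = 0.178455 m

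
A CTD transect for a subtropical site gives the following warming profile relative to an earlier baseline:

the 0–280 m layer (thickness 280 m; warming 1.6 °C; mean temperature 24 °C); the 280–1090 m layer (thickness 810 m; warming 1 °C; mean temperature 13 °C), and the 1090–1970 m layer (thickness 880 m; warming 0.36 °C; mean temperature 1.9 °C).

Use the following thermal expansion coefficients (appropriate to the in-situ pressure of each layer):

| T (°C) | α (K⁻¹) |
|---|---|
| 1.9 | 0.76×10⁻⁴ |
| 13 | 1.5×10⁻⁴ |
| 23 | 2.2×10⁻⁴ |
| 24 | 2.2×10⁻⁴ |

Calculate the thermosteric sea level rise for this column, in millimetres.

Δh ≈ 244 mm

Layer 1 at 24 °C → α = 2.2×10⁻⁴ K⁻¹
Layer 2 at 13 °C → α = 1.5×10⁻⁴ K⁻¹
Layer 3 at 1.9 °C → α = 0.76×10⁻⁴ K⁻¹
2.2×10⁻⁴ × 280 × 1.6 = 0.09856 m
810 × 1.5×10⁻⁴ × 1 = 0.12150 m
0.36 × 880 × 0.76×10⁻⁴ = 0.0240768 m
Δh = 0.09856 + 0.12150 + 0.0240768 = 0.2441368 m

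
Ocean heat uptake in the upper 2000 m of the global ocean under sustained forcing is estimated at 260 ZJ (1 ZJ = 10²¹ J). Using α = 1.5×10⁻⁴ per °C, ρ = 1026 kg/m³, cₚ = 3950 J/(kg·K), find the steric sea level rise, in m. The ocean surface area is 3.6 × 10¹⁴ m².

Δh = 0.0267 m

Per unit area: Q = 260×10²¹ / (3.6×10¹⁴) ≈ 7.222×10⁸ J/m²
Δh = αQ/(ρcₚ) = 1.5×10⁻⁴ × 7.222×10⁸ / (1026 × 3950) ≈ 0.02673 m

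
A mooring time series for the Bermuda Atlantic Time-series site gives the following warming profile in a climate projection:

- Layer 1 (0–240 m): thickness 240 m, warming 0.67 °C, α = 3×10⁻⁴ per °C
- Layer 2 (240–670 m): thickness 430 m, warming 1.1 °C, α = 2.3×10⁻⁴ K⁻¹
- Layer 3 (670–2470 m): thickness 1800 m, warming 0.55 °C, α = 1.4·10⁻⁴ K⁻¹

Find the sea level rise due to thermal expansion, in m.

0.30 m

Layer 1: 240 × 3×10⁻⁴ × 0.67 = 0.04824 m
240–670 m: 1.1 × 430 × 2.3×10⁻⁴ = 0.10879 m
1800 × 0.55 × 1.4×10⁻⁴ = 0.13860 m
Δh = 0.04824 + 0.10879 + 0.13860 = 0.29563 m ≈ 0.30 m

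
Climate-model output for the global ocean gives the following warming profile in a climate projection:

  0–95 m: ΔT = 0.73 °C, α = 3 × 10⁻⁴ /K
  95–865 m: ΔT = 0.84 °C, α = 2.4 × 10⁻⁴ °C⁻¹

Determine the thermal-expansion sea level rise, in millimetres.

176 mm

95 × 3×10⁻⁴ × 0.73 = 0.020805 m
Layer 2: 770 × 0.84 × 2.4×10⁻⁴ = 0.155232 m
Δh = 0.020805 + 0.155232 = 0.176037 m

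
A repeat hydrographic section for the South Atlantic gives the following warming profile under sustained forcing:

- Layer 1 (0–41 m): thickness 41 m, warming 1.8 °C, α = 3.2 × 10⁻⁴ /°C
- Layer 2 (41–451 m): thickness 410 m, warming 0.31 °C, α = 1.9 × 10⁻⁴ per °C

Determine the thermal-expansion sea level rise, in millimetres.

0–41 m: 1.8 × 3.2×10⁻⁴ × 41 = 0.023616 m
41–451 m: 410 × 1.9×10⁻⁴ × 0.31 = 0.024149 m
Δh = 0.023616 + 0.024149 = 0.047765 m ≈ 47.8 mm

about 47.8 mm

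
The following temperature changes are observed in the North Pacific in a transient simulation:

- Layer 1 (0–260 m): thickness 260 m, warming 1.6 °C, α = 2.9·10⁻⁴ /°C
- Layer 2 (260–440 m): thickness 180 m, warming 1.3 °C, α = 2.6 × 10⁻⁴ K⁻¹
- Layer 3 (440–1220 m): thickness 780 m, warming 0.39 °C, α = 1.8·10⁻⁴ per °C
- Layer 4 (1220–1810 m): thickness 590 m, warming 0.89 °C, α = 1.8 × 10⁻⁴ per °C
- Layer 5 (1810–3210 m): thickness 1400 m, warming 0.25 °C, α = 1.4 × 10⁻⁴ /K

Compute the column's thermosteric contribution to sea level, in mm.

260 × 2.9×10⁻⁴ × 1.6 = 0.12064 m
Layer 2: 1.3 × 180 × 2.6×10⁻⁴ = 0.06084 m
440–1220 m: 0.39 × 780 × 1.8×10⁻⁴ = 0.054756 m
Layer 4: 0.89 × 590 × 1.8×10⁻⁴ = 0.094518 m
1810–3210 m: 0.25 × 1400 × 1.4×10⁻⁴ = 0.04900 m
Δh = 0.12064 + 0.06084 + 0.054756 + 0.094518 + 0.04900 = 0.379754 m ≈ 380 mm

about 380 mm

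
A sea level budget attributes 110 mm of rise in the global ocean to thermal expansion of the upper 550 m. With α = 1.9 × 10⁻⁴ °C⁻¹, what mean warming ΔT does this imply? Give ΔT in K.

ΔT = Δh/(αH) = 0.11 / (1.9×10⁻⁴ × 550) ≈ 1.053 K

ΔT ≈ 1.05 K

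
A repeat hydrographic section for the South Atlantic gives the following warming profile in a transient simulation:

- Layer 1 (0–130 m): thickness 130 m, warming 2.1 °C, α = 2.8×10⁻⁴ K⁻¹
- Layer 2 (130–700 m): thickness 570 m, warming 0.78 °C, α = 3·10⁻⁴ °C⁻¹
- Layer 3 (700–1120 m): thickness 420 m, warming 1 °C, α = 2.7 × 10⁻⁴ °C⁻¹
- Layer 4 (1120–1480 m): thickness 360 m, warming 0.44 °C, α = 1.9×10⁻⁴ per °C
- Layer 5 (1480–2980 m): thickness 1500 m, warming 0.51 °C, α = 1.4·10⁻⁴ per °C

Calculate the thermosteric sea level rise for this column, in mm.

0–130 m: 130 × 2.1 × 2.8×10⁻⁴ = 0.07644 m
130–700 m: 3×10⁻⁴ × 0.78 × 570 = 0.13338 m
1 × 2.7×10⁻⁴ × 420 = 0.11340 m
1120–1480 m: 1.9×10⁻⁴ × 0.44 × 360 = 0.030096 m
Layer 5: 1.4×10⁻⁴ × 0.51 × 1500 = 0.10710 m
Δh = 0.07644 + 0.13338 + 0.11340 + 0.030096 + 0.10710 = 0.460416 m ≈ 460 mm

about 460 mm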